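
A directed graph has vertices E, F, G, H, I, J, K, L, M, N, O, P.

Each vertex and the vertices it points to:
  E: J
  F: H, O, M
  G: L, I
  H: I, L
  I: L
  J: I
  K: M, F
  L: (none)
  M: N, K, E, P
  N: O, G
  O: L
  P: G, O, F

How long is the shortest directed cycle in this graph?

2

For each vertex v, BFS finds the shortest path from v back to v.
The shortest such closed walk is M → K → M, length 2.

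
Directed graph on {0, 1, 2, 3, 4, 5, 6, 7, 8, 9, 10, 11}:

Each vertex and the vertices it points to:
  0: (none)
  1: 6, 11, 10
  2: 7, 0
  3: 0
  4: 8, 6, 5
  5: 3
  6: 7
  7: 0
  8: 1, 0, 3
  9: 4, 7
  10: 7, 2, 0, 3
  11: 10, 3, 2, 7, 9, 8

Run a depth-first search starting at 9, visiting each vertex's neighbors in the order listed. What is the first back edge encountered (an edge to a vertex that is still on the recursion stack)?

DFS from 9 (visiting each vertex's neighbors in the order listed); mark gray on enter, black on exit:
9 gray
  4 gray
    8 gray
      1 gray
        6 gray
          7 gray
            0 gray
            0 black
          7 black
        6 black
        11 gray
          10 gray
            10→7: 7 black — skip
            2 gray
              2→7: 7 black — skip
              2→0: 0 black — skip
            2 black
            10→0: 0 black — skip
            3 gray
              3→0: 0 black — skip
            3 black
          10 black
          11→3: 3 black — skip
          11→2: 2 black — skip
          11→7: 7 black — skip
          11→9: 9 is gray → back edge
First back edge: 11 → 9.

11->9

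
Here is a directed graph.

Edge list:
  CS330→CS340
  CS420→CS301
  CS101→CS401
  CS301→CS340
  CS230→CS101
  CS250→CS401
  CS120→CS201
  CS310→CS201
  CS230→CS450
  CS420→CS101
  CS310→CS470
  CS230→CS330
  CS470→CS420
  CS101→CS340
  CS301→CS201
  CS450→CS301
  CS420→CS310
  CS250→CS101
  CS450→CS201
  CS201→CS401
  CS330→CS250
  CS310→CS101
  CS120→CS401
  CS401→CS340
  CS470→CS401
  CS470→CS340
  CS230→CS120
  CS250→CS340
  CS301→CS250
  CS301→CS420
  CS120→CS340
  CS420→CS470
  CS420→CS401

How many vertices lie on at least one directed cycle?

4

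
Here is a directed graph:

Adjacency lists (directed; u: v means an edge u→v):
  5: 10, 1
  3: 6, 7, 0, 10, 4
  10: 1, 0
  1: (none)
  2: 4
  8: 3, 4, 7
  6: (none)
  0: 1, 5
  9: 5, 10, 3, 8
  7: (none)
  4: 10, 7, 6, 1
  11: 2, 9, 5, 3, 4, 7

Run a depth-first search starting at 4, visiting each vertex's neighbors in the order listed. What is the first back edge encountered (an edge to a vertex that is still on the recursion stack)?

DFS from 4 (visiting each vertex's neighbors in the order listed); mark gray on enter, black on exit:
4 gray
  10 gray
    1 gray
    1 black
    0 gray
      0→1: 1 black — skip
      5 gray
        5→10: 10 is gray → back edge
First back edge: 5 → 10.

5→10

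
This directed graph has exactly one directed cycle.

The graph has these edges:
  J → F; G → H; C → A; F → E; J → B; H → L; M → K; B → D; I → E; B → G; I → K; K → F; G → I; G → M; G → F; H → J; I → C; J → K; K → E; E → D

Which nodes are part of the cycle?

DFS with gray/black marking from G:
G gray
  M gray
    K gray
      E gray
        D gray
        D black
      E black
      F gray
        F→E: E black — skip
      F black
    K black
  M black
  H gray
    L gray
    L black
    J gray
      J→K: K black — skip
      J→F: F black — skip
      B gray
        B→D: D black — skip
        B→G: G is gray → back edge
Back edge closes the cycle G → H → J → B → G; its vertices are {B, G, H, J}.

B, G, H, J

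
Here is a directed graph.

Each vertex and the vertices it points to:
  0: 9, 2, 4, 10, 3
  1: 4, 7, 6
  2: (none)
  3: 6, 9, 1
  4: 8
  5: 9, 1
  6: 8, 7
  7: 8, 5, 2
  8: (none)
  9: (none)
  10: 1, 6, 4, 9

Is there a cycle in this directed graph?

DFS with white/gray/black marking, starting from 5:
5 gray
  9 gray
  9 black
  1 gray
    4 gray
      8 gray
      8 black
    4 black
    7 gray
      7→8: 8 black — skip
      7→5: 5 is gray → back edge
Back edge found, so a cycle exists: 5 → 1 → 7 → 5.

Yes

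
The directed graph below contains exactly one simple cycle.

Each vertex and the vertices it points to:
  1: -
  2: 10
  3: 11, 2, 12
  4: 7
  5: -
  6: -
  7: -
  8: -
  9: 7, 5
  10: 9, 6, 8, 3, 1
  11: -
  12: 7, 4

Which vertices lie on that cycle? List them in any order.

2, 3, 10

DFS with gray/black marking from 3:
3 gray
  11 gray
  11 black
  2 gray
    10 gray
      9 gray
        7 gray
        7 black
        5 gray
        5 black
      9 black
      6 gray
      6 black
      8 gray
      8 black
      10→3: 3 is gray → back edge
Back edge closes the cycle 3 → 2 → 10 → 3; its vertices are {2, 3, 10}.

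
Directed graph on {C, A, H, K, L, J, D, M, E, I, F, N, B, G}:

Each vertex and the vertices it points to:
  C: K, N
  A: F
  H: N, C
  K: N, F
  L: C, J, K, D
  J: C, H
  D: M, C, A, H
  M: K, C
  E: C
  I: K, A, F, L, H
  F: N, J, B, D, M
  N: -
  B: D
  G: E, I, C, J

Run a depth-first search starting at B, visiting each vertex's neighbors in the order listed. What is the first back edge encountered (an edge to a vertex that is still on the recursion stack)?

DFS from B (visiting each vertex's neighbors in the order listed); mark gray on enter, black on exit:
B gray
  D gray
    M gray
      K gray
        N gray
        N black
        F gray
          F→N: N black — skip
          J gray
            C gray
              C→K: K is gray → back edge
First back edge: C → K.

C→K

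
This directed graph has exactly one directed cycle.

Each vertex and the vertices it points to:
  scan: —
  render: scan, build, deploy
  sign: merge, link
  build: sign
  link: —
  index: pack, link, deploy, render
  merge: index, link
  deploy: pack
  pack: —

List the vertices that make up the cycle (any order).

sign, build, index, merge, render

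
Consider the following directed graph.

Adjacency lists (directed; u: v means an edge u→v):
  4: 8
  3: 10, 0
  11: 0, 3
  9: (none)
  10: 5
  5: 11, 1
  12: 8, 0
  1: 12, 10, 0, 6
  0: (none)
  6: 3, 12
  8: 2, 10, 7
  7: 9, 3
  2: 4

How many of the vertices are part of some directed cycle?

A vertex is on a directed cycle iff it belongs to a strongly connected component of size ≥ 2 (or has a self-loop).
The vertices on cycles are {1, 2, 3, 4, 5, 6, 7, 8, 10, 11, 12} — 11 in total.

11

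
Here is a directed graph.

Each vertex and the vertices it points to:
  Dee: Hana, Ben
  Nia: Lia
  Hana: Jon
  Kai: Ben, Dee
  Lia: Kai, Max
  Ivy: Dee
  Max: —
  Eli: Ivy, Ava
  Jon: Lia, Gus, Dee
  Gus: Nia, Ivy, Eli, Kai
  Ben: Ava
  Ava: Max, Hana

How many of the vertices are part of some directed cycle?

A vertex is on a directed cycle iff it belongs to a strongly connected component of size ≥ 2 (or has a self-loop).
The vertices on cycles are {Ava, Ben, Dee, Eli, Gus, Ivy, Jon, Kai, Lia, Nia, Hana} — 11 in total.

11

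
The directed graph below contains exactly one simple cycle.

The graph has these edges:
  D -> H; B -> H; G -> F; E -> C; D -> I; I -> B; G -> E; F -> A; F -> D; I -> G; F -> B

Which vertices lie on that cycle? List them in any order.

D, F, G, I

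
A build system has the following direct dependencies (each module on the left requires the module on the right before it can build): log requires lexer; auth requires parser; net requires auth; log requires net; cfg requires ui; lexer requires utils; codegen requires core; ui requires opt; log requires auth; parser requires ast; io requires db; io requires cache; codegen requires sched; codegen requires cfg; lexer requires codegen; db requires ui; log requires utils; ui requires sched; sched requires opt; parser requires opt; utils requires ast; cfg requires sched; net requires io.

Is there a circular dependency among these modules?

No

DFS with white/gray/black marking, starting from cache:
cache gray
cache black
utils gray
  ast gray
  ast black
utils black
io gray
  db gray
    ui gray
      sched gray
        opt gray
        opt black
      sched black
      ui→opt: opt black — skip
    ui black
  db black
  io→cache: cache black — skip
io black
auth gray
  parser gray
    parser→opt: opt black — skip
    parser→ast: ast black — skip
  parser black
auth black
log gray
  log→auth: auth black — skip
  net gray
    net→io: io black — skip
    net→auth: auth black — skip
  net black
  lexer gray
    lexer→utils: utils black — skip
    codegen gray
      core gray
      core black
      codegen→sched: sched black — skip
      cfg gray
        cfg→sched: sched black — skip
        cfg→ui: ui black — skip
      cfg black
    codegen black
  lexer black
  log→utils: utils black — skip
log black
Every edge goes to a white or black vertex — no back edge, so the graph is acyclic.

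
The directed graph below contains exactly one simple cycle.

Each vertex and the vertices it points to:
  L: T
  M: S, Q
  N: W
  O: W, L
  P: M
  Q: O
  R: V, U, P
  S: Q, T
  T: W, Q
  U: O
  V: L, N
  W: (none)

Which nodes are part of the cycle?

L, O, Q, T

DFS with gray/black marking from L:
L gray
  T gray
    W gray
    W black
    Q gray
      O gray
        O→W: W black — skip
        O→L: L is gray → back edge
Back edge closes the cycle L → T → Q → O → L; its vertices are {L, O, Q, T}.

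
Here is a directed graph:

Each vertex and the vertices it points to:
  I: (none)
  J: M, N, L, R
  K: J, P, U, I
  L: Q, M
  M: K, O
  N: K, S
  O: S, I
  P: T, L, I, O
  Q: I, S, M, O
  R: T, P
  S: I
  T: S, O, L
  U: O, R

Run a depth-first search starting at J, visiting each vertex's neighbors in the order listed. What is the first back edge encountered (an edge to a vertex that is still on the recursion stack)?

K→J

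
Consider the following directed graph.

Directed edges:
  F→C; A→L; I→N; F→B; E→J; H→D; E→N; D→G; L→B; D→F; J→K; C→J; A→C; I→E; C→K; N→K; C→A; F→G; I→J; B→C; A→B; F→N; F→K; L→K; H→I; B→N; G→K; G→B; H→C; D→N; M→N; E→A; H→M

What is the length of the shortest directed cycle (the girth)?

2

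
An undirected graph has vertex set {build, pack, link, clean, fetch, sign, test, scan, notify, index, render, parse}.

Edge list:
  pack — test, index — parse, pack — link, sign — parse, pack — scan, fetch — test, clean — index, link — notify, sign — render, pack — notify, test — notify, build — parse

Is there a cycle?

DFS, tracking each vertex's parent; an edge to a visited non-parent vertex closes a cycle.
Start from test:
visit test (parent –)
  visit pack (parent test)
    pack–test: parent, skip
    visit link (parent pack)
      link–pack: parent, skip
      visit notify (parent link)
        notify–pack: pack visited and ≠ parent → cycle
Cycle: pack – link – notify – pack.

Yes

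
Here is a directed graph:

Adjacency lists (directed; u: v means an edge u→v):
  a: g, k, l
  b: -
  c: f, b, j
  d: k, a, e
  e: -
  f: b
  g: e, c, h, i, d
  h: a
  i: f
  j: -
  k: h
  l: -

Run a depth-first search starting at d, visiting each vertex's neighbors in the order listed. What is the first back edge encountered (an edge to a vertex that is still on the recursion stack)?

g->h

DFS from d (visiting each vertex's neighbors in the order listed); mark gray on enter, black on exit:
d gray
  k gray
    h gray
      a gray
        g gray
          e gray
          e black
          c gray
            f gray
              b gray
              b black
            f black
            c→b: b black — skip
            j gray
            j black
          c black
          g→h: h is gray → back edge
First back edge: g → h.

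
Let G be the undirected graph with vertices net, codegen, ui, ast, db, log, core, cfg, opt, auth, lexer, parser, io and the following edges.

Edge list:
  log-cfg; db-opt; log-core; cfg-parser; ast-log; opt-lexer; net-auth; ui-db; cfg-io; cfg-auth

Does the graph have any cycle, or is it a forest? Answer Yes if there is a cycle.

No

DFS, tracking each vertex's parent; an edge to a visited non-parent vertex closes a cycle.
Start from ast:
visit ast (parent –)
  visit log (parent ast)
    log–ast: parent, skip
    visit cfg (parent log)
      cfg–log: parent, skip
      visit io (parent cfg)
        io–cfg: parent, skip
      visit auth (parent cfg)
        auth–cfg: parent, skip
        visit net (parent auth)
          net–auth: parent, skip
      visit parser (parent cfg)
        parser–cfg: parent, skip
    visit core (parent log)
      core–log: parent, skip
visit codegen (parent –)
visit ui (parent –)
  visit db (parent ui)
    db–ui: parent, skip
    visit opt (parent db)
      visit lexer (parent opt)
        lexer–opt: parent, skip
      opt–db: parent, skip
No non-parent visited neighbor found — the graph is a forest.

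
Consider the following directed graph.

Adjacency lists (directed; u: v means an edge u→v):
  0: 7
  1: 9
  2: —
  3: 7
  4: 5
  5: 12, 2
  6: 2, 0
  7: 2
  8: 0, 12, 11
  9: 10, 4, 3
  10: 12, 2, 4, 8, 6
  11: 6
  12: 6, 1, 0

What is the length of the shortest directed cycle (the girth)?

4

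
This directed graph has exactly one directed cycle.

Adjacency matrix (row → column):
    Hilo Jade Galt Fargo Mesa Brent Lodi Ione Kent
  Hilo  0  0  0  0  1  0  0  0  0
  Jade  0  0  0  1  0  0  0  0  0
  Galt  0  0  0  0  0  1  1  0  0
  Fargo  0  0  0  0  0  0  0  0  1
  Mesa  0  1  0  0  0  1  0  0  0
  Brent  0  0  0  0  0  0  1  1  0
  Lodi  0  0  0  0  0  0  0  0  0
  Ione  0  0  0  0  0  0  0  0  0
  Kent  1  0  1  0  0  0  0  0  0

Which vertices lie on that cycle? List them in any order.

DFS with gray/black marking from Kent:
Kent gray
  Hilo gray
    Mesa gray
      Jade gray
        Fargo gray
          Fargo→Kent: Kent is gray → back edge
Back edge closes the cycle Kent → Hilo → Mesa → Jade → Fargo → Kent; its vertices are {Hilo, Jade, Kent, Mesa, Fargo}.

Hilo, Jade, Kent, Mesa, Fargo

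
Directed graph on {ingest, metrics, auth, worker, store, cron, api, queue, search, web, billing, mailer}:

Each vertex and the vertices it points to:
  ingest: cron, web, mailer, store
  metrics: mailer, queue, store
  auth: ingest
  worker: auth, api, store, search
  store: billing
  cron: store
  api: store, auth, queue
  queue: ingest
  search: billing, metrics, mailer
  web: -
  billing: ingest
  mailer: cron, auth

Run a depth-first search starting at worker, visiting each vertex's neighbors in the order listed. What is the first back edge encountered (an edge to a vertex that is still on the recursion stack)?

billing->ingest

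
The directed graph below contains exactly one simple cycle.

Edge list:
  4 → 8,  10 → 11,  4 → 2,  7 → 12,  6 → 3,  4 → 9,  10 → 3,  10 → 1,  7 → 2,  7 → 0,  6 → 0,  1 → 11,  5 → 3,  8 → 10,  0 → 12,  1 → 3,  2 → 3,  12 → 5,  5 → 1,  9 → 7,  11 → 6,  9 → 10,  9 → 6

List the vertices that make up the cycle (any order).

0, 1, 5, 6, 11, 12

DFS with gray/black marking from 6:
6 gray
  3 gray
  3 black
  0 gray
    12 gray
      5 gray
        1 gray
          1→3: 3 black — skip
          11 gray
            11→6: 6 is gray → back edge
Back edge closes the cycle 6 → 0 → 12 → 5 → 1 → 11 → 6; its vertices are {0, 1, 5, 6, 11, 12}.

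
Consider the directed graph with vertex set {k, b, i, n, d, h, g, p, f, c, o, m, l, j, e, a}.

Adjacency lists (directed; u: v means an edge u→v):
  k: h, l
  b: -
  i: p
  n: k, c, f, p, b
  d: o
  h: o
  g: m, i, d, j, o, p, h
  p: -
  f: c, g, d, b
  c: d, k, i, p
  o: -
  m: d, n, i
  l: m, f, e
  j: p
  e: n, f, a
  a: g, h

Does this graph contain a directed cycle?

DFS with white/gray/black marking, starting from n:
n gray
  k gray
    h gray
      o gray
      o black
    h black
    l gray
      m gray
        d gray
          d→o: o black — skip
        d black
        m→n: n is gray → back edge
Back edge found, so a cycle exists: n → k → l → m → n.

Yes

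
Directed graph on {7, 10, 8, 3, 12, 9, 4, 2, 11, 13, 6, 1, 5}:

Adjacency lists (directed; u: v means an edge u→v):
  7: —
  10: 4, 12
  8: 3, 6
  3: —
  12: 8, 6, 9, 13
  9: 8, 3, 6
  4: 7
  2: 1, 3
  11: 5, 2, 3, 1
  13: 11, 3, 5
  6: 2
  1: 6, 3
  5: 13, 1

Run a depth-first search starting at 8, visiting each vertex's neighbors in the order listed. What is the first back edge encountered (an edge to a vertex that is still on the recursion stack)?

1->6

DFS from 8 (visiting each vertex's neighbors in the order listed); mark gray on enter, black on exit:
8 gray
  3 gray
  3 black
  6 gray
    2 gray
      1 gray
        1→6: 6 is gray → back edge
First back edge: 1 → 6.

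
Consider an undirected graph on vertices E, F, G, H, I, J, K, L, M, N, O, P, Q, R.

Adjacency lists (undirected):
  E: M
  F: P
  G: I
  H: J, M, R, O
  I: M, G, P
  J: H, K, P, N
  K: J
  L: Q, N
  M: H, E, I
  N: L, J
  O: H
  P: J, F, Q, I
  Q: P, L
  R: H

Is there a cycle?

Yes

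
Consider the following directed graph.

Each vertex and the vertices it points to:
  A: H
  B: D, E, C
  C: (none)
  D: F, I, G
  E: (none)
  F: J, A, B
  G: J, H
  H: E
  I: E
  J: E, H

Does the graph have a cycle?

Yes

DFS with white/gray/black marking, starting from J:
J gray
  E gray
  E black
  H gray
    H→E: E black — skip
  H black
J black
A gray
  A→H: H black — skip
A black
B gray
  D gray
    F gray
      F→J: J black — skip
      F→A: A black — skip
      F→B: B is gray → back edge
Back edge found, so a cycle exists: B → D → F → B.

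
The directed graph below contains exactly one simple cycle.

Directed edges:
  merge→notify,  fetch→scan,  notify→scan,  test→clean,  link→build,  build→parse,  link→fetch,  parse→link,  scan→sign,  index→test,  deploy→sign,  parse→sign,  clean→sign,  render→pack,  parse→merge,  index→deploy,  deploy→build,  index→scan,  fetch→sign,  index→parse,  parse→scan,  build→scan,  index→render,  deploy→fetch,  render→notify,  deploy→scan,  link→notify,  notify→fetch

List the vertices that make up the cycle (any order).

link, build, parse

DFS with gray/black marking from parse:
parse gray
  scan gray
    sign gray
    sign black
  scan black
  merge gray
    notify gray
      fetch gray
        fetch→sign: sign black — skip
        fetch→scan: scan black — skip
      fetch black
      notify→scan: scan black — skip
    notify black
  merge black
  parse→sign: sign black — skip
  link gray
    build gray
      build→scan: scan black — skip
      build→parse: parse is gray → back edge
Back edge closes the cycle parse → link → build → parse; its vertices are {link, build, parse}.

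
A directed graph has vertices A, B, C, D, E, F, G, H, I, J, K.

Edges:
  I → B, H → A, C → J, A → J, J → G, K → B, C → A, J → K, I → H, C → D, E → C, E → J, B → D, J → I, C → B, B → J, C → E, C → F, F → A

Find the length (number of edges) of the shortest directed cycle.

2

For each vertex v, BFS finds the shortest path from v back to v.
The shortest such closed walk is E → C → E, length 2.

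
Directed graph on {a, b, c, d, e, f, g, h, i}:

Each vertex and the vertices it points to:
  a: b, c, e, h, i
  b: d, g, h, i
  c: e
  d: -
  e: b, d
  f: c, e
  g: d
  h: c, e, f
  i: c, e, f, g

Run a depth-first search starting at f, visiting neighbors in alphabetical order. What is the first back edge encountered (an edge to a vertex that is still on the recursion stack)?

DFS from f (visiting neighbors in alphabetical order); mark gray on enter, black on exit:
f gray
  c gray
    e gray
      b gray
        d gray
        d black
        g gray
          g→d: d black — skip
        g black
        h gray
          h→c: c is gray → back edge
First back edge: h → c.

h→c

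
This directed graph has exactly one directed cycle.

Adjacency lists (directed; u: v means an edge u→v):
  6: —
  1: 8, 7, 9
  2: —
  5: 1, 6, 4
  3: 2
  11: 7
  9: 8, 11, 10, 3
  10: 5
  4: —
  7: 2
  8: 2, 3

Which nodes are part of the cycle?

1, 5, 9, 10

DFS with gray/black marking from 5:
5 gray
  1 gray
    8 gray
      2 gray
      2 black
      3 gray
        3→2: 2 black — skip
      3 black
    8 black
    7 gray
      7→2: 2 black — skip
    7 black
    9 gray
      9→8: 8 black — skip
      11 gray
        11→7: 7 black — skip
      11 black
      10 gray
        10→5: 5 is gray → back edge
Back edge closes the cycle 5 → 1 → 9 → 10 → 5; its vertices are {1, 5, 9, 10}.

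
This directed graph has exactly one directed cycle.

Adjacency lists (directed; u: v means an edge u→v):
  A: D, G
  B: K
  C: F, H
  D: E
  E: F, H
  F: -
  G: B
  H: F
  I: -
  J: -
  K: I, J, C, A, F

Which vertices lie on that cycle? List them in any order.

DFS with gray/black marking from K:
K gray
  I gray
  I black
  J gray
  J black
  C gray
    F gray
    F black
    H gray
      H→F: F black — skip
    H black
  C black
  A gray
    D gray
      E gray
        E→F: F black — skip
        E→H: H black — skip
      E black
    D black
    G gray
      B gray
        B→K: K is gray → back edge
Back edge closes the cycle K → A → G → B → K; its vertices are {A, B, G, K}.

A, B, G, K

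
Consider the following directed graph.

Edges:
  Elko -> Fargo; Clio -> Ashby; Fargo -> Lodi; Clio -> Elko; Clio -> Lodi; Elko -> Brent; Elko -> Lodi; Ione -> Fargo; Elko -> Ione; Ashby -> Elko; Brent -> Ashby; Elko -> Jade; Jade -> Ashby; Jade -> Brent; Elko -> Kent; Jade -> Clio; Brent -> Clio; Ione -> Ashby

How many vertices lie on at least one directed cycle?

6

A vertex is on a directed cycle iff it belongs to a strongly connected component of size ≥ 2 (or has a self-loop).
The vertices on cycles are {Clio, Elko, Ione, Jade, Ashby, Brent} — 6 in total.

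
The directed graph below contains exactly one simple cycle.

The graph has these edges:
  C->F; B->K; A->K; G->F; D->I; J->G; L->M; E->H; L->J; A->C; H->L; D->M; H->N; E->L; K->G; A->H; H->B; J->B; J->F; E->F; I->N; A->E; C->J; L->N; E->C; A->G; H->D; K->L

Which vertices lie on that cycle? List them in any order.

DFS with gray/black marking from K:
K gray
  G gray
    F gray
    F black
  G black
  L gray
    M gray
    M black
    N gray
    N black
    J gray
      J→G: G black — skip
      B gray
        B→K: K is gray → back edge
Back edge closes the cycle K → L → J → B → K; its vertices are {B, J, K, L}.

B, J, K, L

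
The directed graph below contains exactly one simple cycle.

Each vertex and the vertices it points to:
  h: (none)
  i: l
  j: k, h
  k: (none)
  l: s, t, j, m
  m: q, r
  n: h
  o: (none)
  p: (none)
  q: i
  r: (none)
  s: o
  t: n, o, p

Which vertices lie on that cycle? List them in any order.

DFS with gray/black marking from l:
l gray
  s gray
    o gray
    o black
  s black
  t gray
    n gray
      h gray
      h black
    n black
    t→o: o black — skip
    p gray
    p black
  t black
  j gray
    k gray
    k black
    j→h: h black — skip
  j black
  m gray
    q gray
      i gray
        i→l: l is gray → back edge
Back edge closes the cycle l → m → q → i → l; its vertices are {i, l, m, q}.

i, l, m, q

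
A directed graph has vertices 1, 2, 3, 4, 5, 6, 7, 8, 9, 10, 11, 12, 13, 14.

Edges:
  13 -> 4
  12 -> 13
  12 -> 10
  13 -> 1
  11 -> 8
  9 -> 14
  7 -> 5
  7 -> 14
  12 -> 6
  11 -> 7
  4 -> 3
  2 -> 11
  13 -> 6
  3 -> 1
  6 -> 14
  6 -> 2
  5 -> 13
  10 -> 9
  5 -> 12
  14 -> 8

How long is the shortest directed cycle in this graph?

6

For each vertex v, BFS finds the shortest path from v back to v.
The shortest such closed walk is 5 → 12 → 6 → 2 → 11 → 7 → 5, length 6.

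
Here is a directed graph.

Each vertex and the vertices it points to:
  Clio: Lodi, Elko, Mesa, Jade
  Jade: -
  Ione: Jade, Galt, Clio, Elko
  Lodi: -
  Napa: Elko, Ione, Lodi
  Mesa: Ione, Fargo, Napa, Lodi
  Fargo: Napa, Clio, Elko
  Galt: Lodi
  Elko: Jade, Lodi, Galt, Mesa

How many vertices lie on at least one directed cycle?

6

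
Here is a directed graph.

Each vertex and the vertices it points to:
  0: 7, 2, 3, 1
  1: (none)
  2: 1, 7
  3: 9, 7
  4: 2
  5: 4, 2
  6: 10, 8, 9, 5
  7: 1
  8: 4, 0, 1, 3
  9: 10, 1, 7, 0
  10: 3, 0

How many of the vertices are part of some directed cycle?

A vertex is on a directed cycle iff it belongs to a strongly connected component of size ≥ 2 (or has a self-loop).
The vertices on cycles are {0, 3, 9, 10} — 4 in total.

4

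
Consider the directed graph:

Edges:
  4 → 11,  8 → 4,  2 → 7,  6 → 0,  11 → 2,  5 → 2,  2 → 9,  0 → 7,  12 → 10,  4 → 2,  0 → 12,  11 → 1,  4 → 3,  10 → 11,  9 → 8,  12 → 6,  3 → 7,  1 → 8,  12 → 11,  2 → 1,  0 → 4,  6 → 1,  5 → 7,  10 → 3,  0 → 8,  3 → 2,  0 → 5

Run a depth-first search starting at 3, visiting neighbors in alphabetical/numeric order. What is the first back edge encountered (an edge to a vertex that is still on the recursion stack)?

DFS from 3 (visiting neighbors in alphabetical/numeric order); mark gray on enter, black on exit:
3 gray
  2 gray
    1 gray
      8 gray
        4 gray
          4→2: 2 is gray → back edge
First back edge: 4 → 2.

4->2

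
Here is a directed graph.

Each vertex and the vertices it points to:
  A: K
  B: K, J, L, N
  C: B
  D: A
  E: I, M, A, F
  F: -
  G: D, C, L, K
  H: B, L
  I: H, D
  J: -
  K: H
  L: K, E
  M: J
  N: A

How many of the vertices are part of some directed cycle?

A vertex is on a directed cycle iff it belongs to a strongly connected component of size ≥ 2 (or has a self-loop).
The vertices on cycles are {A, B, D, E, H, I, K, L, N} — 9 in total.

9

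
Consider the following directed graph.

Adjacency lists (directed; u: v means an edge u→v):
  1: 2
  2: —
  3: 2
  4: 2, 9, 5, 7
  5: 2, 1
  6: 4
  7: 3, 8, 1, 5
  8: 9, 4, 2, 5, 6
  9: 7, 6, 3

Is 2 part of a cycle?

2 lies on a cycle iff there is a path from 2 back to itself.
Exploring from 2, it never reaches itself; equivalently, its strongly connected component is a singleton.

No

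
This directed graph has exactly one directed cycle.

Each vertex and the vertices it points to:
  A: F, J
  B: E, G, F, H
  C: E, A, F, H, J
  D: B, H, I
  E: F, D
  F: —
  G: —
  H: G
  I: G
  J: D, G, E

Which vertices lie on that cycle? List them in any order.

DFS with gray/black marking from E:
E gray
  F gray
  F black
  D gray
    B gray
      B→E: E is gray → back edge
Back edge closes the cycle E → D → B → E; its vertices are {B, D, E}.

B, D, E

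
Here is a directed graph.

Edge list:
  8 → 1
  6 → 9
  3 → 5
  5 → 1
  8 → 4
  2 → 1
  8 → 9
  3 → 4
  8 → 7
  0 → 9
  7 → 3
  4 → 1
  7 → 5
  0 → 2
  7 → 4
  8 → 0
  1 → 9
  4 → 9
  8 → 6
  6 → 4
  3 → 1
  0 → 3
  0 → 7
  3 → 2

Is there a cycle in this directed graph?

DFS with white/gray/black marking, starting from 7:
7 gray
  5 gray
    1 gray
      9 gray
      9 black
    1 black
  5 black
  4 gray
    4→9: 9 black — skip
    4→1: 1 black — skip
  4 black
  3 gray
    2 gray
      2→1: 1 black — skip
    2 black
    3→5: 5 black — skip
    3→1: 1 black — skip
    3→4: 4 black — skip
  3 black
7 black
0 gray
  0→7: 7 black — skip
  0→9: 9 black — skip
  0→3: 3 black — skip
  0→2: 2 black — skip
0 black
6 gray
  6→9: 9 black — skip
  6→4: 4 black — skip
6 black
8 gray
  8→1: 1 black — skip
  8→9: 9 black — skip
  8→4: 4 black — skip
  8→0: 0 black — skip
  8→7: 7 black — skip
  8→6: 6 black — skip
8 black
Every edge goes to a white or black vertex — no back edge, so the graph is acyclic.

No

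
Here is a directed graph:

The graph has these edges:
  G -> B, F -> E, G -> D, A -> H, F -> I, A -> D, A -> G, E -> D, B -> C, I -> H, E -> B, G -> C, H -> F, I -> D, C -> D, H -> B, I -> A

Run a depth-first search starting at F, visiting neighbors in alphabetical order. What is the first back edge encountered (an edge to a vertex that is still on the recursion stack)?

DFS from F (visiting neighbors in alphabetical order); mark gray on enter, black on exit:
F gray
  E gray
    B gray
      C gray
        D gray
        D black
      C black
    B black
    E→D: D black — skip
  E black
  I gray
    A gray
      A→D: D black — skip
      G gray
        G→B: B black — skip
        G→C: C black — skip
        G→D: D black — skip
      G black
      H gray
        H→B: B black — skip
        H→F: F is gray → back edge
First back edge: H → F.

H→F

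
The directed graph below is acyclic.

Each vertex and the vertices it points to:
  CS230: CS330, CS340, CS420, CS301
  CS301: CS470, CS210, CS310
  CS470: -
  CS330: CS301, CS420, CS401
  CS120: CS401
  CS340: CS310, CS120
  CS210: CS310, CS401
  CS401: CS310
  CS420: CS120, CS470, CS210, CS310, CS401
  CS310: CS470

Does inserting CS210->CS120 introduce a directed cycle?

No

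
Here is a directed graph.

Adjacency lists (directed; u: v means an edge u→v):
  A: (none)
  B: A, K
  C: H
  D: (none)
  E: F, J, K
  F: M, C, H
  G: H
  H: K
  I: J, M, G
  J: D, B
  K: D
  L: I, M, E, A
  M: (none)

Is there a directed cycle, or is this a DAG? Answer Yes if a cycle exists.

DFS with white/gray/black marking, starting from H:
H gray
  K gray
    D gray
    D black
  K black
H black
A gray
A black
B gray
  B→A: A black — skip
  B→K: K black — skip
B black
C gray
  C→H: H black — skip
C black
E gray
  F gray
    M gray
    M black
    F→C: C black — skip
    F→H: H black — skip
  F black
  J gray
    J→D: D black — skip
    J→B: B black — skip
  J black
  E→K: K black — skip
E black
G gray
  G→H: H black — skip
G black
I gray
  I→J: J black — skip
  I→M: M black — skip
  I→G: G black — skip
I black
L gray
  L→I: I black — skip
  L→M: M black — skip
  L→E: E black — skip
  L→A: A black — skip
L black
Every edge goes to a white or black vertex — no back edge, so the graph is acyclic.

No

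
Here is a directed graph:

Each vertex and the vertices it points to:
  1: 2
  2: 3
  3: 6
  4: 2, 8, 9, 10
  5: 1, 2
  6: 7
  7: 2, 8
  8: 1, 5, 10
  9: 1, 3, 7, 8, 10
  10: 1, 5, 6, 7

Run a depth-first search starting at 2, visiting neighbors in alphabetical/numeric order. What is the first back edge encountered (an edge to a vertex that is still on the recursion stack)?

DFS from 2 (visiting neighbors in alphabetical/numeric order); mark gray on enter, black on exit:
2 gray
  3 gray
    6 gray
      7 gray
        7→2: 2 is gray → back edge
First back edge: 7 → 2.

7→2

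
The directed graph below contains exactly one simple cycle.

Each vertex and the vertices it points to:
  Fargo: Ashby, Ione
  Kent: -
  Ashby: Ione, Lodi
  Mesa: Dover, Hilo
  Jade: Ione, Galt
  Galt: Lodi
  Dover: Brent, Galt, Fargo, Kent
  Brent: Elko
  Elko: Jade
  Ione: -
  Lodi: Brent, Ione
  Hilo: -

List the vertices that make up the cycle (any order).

DFS with gray/black marking from Brent:
Brent gray
  Elko gray
    Jade gray
      Ione gray
      Ione black
      Galt gray
        Lodi gray
          Lodi→Brent: Brent is gray → back edge
Back edge closes the cycle Brent → Elko → Jade → Galt → Lodi → Brent; its vertices are {Elko, Galt, Jade, Lodi, Brent}.

Elko, Galt, Jade, Lodi, Brent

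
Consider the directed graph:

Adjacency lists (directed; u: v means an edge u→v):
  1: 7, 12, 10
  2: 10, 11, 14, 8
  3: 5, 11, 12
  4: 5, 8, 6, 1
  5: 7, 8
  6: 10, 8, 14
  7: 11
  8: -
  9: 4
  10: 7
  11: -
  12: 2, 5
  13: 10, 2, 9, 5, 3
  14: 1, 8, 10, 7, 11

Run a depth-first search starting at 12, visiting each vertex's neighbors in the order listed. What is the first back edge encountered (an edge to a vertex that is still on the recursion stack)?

DFS from 12 (visiting each vertex's neighbors in the order listed); mark gray on enter, black on exit:
12 gray
  2 gray
    10 gray
      7 gray
        11 gray
        11 black
      7 black
    10 black
    2→11: 11 black — skip
    14 gray
      1 gray
        1→7: 7 black — skip
        1→12: 12 is gray → back edge
First back edge: 1 → 12.

1→12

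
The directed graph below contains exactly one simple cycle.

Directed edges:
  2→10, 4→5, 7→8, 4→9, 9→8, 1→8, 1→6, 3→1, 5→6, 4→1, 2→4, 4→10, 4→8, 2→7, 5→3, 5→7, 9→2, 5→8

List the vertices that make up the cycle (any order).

2, 4, 9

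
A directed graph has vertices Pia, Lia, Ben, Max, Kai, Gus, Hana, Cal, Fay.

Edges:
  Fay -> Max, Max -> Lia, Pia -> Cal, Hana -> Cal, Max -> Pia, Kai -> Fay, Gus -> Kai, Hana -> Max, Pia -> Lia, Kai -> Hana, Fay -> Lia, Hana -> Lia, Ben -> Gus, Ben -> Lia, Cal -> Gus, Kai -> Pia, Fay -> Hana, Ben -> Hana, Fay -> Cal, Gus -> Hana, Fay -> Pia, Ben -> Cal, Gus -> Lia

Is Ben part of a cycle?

No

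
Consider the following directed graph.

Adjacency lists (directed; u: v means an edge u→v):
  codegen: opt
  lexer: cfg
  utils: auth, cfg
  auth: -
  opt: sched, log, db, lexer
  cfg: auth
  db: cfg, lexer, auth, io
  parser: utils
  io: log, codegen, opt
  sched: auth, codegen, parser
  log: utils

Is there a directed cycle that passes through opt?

opt is on a cycle iff opt can reach itself via ≥1 edge.
opt → sched → codegen → opt — yes.

Yes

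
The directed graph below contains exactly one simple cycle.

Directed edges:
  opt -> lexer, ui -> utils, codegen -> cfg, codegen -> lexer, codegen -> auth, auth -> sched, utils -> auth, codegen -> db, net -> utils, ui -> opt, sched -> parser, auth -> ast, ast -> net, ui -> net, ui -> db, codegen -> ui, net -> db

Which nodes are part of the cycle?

DFS with gray/black marking from utils:
utils gray
  auth gray
    ast gray
      net gray
        db gray
        db black
        net→utils: utils is gray → back edge
Back edge closes the cycle utils → auth → ast → net → utils; its vertices are {ast, net, auth, utils}.

ast, net, auth, utils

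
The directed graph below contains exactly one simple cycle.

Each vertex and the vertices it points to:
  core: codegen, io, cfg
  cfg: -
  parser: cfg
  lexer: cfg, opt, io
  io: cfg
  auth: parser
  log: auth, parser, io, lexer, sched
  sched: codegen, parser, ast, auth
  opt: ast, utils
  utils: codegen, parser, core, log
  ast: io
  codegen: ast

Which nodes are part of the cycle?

log, opt, lexer, utils

DFS with gray/black marking from utils:
utils gray
  codegen gray
    ast gray
      io gray
        cfg gray
        cfg black
      io black
    ast black
  codegen black
  parser gray
    parser→cfg: cfg black — skip
  parser black
  core gray
    core→codegen: codegen black — skip
    core→io: io black — skip
    core→cfg: cfg black — skip
  core black
  log gray
    auth gray
      auth→parser: parser black — skip
    auth black
    log→parser: parser black — skip
    log→io: io black — skip
    lexer gray
      lexer→cfg: cfg black — skip
      opt gray
        opt→ast: ast black — skip
        opt→utils: utils is gray → back edge
Back edge closes the cycle utils → log → lexer → opt → utils; its vertices are {log, opt, lexer, utils}.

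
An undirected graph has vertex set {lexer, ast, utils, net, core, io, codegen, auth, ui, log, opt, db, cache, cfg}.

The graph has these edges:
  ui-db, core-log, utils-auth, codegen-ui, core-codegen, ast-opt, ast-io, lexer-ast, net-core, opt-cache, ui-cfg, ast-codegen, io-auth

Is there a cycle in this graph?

No

DFS, tracking each vertex's parent; an edge to a visited non-parent vertex closes a cycle.
Start from db:
visit db (parent –)
  visit ui (parent db)
    visit codegen (parent ui)
      codegen–ui: parent, skip
      visit ast (parent codegen)
        visit opt (parent ast)
          opt–ast: parent, skip
          visit cache (parent opt)
            cache–opt: parent, skip
        visit lexer (parent ast)
          lexer–ast: parent, skip
        ast–codegen: parent, skip
        visit io (parent ast)
          io–ast: parent, skip
          visit auth (parent io)
            visit utils (parent auth)
              utils–auth: parent, skip
            auth–io: parent, skip
      visit core (parent codegen)
        visit net (parent core)
          net–core: parent, skip
        core–codegen: parent, skip
        visit log (parent core)
          log–core: parent, skip
    visit cfg (parent ui)
      cfg–ui: parent, skip
    ui–db: parent, skip
No non-parent visited neighbor found — the graph is a forest.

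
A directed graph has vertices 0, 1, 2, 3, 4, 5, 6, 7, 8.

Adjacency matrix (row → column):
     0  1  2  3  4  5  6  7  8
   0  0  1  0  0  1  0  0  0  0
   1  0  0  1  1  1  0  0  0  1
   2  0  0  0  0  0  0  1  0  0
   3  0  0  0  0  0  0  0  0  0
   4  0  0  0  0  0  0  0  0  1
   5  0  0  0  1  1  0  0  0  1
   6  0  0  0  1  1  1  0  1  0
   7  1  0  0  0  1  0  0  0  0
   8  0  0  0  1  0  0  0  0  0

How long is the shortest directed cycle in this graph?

5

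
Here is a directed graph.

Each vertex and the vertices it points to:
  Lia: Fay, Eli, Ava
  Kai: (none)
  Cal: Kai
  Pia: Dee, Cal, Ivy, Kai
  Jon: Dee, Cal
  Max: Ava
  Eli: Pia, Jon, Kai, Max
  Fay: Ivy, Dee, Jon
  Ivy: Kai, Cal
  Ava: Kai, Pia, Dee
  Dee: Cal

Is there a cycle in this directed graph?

No

DFS with white/gray/black marking, starting from Lia:
Lia gray
  Fay gray
    Ivy gray
      Kai gray
      Kai black
      Cal gray
        Cal→Kai: Kai black — skip
      Cal black
    Ivy black
    Dee gray
      Dee→Cal: Cal black — skip
    Dee black
    Jon gray
      Jon→Dee: Dee black — skip
      Jon→Cal: Cal black — skip
    Jon black
  Fay black
  Eli gray
    Pia gray
      Pia→Dee: Dee black — skip
      Pia→Cal: Cal black — skip
      Pia→Ivy: Ivy black — skip
      Pia→Kai: Kai black — skip
    Pia black
    Eli→Jon: Jon black — skip
    Eli→Kai: Kai black — skip
    Max gray
      Ava gray
        Ava→Kai: Kai black — skip
        Ava→Pia: Pia black — skip
        Ava→Dee: Dee black — skip
      Ava black
    Max black
  Eli black
  Lia→Ava: Ava black — skip
Lia black
Every edge goes to a white or black vertex — no back edge, so the graph is acyclic.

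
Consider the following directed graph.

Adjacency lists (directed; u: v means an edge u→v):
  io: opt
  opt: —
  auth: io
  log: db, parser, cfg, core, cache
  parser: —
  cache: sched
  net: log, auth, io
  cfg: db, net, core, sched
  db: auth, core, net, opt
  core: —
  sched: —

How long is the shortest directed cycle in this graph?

3

For each vertex v, BFS finds the shortest path from v back to v.
The shortest such closed walk is db → net → log → db, length 3.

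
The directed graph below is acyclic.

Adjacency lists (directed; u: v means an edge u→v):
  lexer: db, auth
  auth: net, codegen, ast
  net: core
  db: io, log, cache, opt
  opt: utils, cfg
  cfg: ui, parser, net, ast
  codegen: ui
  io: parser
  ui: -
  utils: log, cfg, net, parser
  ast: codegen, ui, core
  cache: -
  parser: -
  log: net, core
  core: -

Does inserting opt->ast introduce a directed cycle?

No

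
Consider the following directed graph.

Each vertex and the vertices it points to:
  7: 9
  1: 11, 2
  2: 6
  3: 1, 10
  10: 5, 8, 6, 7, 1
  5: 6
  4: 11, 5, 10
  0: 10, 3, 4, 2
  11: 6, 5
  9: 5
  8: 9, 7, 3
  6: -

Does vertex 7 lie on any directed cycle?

No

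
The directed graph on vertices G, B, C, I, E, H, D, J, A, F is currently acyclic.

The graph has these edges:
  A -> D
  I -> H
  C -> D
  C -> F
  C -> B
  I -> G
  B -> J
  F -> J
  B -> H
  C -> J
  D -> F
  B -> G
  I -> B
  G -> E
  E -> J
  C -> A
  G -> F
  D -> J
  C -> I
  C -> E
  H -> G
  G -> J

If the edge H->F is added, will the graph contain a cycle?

No

Adding H→F creates a cycle iff F can already reach H.
Explore from F: no path reaches H. The graph stays acyclic.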